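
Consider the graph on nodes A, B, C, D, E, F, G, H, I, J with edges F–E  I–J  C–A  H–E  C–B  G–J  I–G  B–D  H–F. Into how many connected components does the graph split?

3

Starting from E we can reach E, F, H. That is one component of size 3.
Starting from G we can reach G, I, J. That is one component of size 3.
Starting from A we can reach A, B, C, D. That is one component of size 4.
Total: 3 components.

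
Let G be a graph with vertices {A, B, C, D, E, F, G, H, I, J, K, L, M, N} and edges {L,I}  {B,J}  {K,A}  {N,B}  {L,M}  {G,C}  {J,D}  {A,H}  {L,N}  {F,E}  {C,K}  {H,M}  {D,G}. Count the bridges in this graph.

The edges on the cycle L-N-B-J-D-G-C-K-A-H-M-L are not bridges since each lies on that cycle.
But removing F - E disconnects F from E; removing L - I disconnects L from I — these are bridges.
That makes 2 bridges.

2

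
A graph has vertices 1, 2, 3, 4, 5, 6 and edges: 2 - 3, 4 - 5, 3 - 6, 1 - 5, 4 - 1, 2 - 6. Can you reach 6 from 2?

Yes

From 2 we can reach 2, 3, 6, which includes 6.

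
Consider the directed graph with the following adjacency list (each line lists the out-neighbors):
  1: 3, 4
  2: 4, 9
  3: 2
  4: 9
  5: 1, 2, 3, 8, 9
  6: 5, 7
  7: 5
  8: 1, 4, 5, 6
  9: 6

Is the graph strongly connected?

Yes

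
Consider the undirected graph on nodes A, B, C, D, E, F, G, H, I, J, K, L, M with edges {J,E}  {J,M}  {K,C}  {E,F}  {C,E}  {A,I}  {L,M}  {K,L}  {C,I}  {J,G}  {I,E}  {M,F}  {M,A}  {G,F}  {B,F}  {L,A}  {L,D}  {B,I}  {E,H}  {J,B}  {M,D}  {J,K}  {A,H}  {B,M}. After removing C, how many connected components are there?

With C gone, the remaining components are: {A, B, D, E, F, G, H, I, J, K, L, M}.
That is 1 component.

1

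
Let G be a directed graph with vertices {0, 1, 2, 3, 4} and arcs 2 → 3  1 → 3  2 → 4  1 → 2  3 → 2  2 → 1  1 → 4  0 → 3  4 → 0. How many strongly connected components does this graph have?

{0, 1, 2, 3, 4} are all mutually reachable — one SCC of size 5.
That gives 1 strongly connected component.

1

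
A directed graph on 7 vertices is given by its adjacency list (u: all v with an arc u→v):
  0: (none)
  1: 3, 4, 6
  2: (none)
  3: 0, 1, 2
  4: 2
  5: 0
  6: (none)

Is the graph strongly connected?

There is no directed path from 3 to 5, so the graph is not strongly connected.

No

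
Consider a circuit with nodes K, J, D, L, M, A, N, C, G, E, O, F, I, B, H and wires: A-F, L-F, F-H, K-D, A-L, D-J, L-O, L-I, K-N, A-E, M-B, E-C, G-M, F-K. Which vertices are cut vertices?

A, D, E, F, K, L, M

Removing A increases the component count from 2 to 3, so A is a cut vertex.
Removing D increases the component count from 2 to 3, so D is a cut vertex.
Removing E increases the component count from 2 to 3, so E is a cut vertex.
Likewise F, K, L, M are cut vertices.
By contrast removing G leaves 2 components; it is not a cut vertex. No other vertex is a cut vertex either.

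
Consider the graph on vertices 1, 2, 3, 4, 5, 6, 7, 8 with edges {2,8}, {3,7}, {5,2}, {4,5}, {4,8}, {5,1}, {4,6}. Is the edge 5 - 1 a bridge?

Removing 5 - 1 leaves no path between 5 and 1: the component count goes from 2 to 3. So it is a bridge.

Yes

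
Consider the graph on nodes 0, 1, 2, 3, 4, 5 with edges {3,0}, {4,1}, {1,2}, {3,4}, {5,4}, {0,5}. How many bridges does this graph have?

2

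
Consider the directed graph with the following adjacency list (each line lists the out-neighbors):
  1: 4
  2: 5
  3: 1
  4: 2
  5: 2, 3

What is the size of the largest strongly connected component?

5

{1, 2, 3, 4, 5} are all mutually reachable — one SCC of size 5.
The largest has 5 vertices.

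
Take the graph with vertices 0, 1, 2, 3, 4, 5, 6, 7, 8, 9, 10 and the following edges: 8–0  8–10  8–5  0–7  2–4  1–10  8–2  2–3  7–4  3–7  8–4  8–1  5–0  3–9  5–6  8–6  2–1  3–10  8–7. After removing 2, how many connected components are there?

1

With 2 gone, the remaining components are: {0, 1, 3, 4, 5, 6, 7, 8, 9, 10}.
That is 1 component.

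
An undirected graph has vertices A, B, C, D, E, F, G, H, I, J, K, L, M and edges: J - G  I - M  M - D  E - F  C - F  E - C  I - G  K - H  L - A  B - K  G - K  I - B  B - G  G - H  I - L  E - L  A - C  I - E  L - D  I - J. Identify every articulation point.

I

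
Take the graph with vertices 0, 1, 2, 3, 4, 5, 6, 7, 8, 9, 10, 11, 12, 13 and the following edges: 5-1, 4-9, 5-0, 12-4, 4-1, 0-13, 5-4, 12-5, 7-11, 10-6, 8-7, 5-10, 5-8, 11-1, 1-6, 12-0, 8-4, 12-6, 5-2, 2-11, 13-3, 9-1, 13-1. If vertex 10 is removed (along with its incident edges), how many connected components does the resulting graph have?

With 10 gone, the remaining components are: {0, 1, 2, 3, 4, 5, 6, 7, 8, 9, 11, 12, 13}.
That is 1 component.

1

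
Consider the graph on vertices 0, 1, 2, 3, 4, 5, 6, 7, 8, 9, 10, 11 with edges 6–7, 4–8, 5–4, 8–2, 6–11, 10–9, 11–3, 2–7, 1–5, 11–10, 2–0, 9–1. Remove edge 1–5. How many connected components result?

1

1 and 5 are still connected via 1-9-10-11-6-7-2-8-4-5, so the component count stays at 1.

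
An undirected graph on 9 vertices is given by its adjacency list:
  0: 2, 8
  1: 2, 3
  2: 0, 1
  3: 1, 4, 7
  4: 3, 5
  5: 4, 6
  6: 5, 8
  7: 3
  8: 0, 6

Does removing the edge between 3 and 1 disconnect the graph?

No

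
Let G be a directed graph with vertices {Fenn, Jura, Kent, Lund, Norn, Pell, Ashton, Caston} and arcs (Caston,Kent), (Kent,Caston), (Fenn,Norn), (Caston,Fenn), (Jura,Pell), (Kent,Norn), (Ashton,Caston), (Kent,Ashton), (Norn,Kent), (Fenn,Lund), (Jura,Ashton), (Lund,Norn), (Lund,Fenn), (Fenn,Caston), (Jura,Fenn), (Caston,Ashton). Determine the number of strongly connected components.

{Fenn, Kent, Lund, Norn, Ashton, Caston} are all mutually reachable — one SCC of size 6.
{Jura} is an SCC by itself.
{Pell} is an SCC by itself.
That gives 3 strongly connected components.

3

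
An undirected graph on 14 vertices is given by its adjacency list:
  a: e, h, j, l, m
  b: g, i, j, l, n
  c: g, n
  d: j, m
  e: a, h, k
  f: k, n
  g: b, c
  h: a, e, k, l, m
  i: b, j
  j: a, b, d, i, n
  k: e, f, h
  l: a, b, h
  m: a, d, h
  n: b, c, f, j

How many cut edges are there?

The edges on the cycle n-b-g-c-n are not bridges since each lies on that cycle.
Every edge lies on some cycle, so there are no bridges.

0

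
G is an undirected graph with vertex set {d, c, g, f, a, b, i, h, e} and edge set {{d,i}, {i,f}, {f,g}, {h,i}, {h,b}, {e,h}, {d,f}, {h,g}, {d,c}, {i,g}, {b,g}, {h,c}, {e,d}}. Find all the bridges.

The edges on the cycle e-h-i-f-d-e are not bridges since each lies on that cycle.
Every edge lies on some cycle, so there are no bridges.

none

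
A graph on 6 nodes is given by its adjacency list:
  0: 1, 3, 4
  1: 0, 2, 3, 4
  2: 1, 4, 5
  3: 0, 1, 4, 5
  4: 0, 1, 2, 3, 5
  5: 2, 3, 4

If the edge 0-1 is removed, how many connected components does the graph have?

1

0 and 1 are still connected via 0-4-1, so the component count stays at 1.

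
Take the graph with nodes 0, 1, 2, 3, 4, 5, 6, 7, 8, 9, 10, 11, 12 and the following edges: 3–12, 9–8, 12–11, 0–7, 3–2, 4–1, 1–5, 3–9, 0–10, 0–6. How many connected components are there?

3

Starting from 1 we can reach 1, 4, 5. That is one component of size 3.
Starting from 0 we can reach 0, 6, 7, 10. That is one component of size 4.
Starting from 2 we can reach 2, 3, 8, 9, 11, 12. That is one component of size 6.
Total: 3 components.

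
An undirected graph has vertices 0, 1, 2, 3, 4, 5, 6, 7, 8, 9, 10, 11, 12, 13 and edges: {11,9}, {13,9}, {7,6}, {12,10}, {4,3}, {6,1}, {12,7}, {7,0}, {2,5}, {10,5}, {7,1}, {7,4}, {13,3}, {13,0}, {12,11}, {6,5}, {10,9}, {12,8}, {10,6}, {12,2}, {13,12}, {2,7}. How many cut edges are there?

1

The edges on the cycle 12-2-5-10-12 are not bridges since each lies on that cycle.
But removing 8–12 disconnects 8 from 12 — this is a bridge.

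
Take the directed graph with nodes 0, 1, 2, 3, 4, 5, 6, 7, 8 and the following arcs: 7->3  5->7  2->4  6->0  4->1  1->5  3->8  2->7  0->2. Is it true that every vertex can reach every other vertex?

No

There is no directed path from 4 to 0, so the graph is not strongly connected.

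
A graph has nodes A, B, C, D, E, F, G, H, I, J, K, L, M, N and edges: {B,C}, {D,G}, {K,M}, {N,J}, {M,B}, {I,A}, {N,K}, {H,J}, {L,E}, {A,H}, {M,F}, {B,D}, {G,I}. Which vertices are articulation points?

B, M

Removing B increases the component count from 2 to 3, so B is a cut vertex.
Removing M increases the component count from 2 to 3, so M is a cut vertex.
By contrast removing E leaves 2 components; it is not a cut vertex. No other vertex is a cut vertex either.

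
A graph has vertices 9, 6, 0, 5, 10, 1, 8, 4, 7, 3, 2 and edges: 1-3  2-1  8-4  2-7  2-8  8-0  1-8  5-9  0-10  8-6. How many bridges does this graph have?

7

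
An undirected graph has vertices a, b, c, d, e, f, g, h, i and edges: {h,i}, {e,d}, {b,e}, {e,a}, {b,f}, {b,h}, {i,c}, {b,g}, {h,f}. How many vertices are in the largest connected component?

9

Starting from a we can reach a, b, c, d, e, f, g, h, i. That is one component of size 9.
The largest has 9 vertices.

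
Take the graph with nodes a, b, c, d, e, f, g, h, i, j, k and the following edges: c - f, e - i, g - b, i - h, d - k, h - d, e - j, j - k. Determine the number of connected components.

a is isolated — a component by itself.
Starting from c we can reach c, f. That is one component of size 2.
Starting from b we can reach b, g. That is one component of size 2.
Starting from d we can reach d, e, h, i, j, k. That is one component of size 6.
Total: 4 components.

4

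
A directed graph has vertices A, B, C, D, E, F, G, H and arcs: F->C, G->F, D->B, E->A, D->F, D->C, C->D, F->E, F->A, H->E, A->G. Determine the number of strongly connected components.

{A, C, D, E, F, G} are all mutually reachable — one SCC of size 6.
{H} is an SCC by itself.
{B} is an SCC by itself.
That gives 3 strongly connected components.

3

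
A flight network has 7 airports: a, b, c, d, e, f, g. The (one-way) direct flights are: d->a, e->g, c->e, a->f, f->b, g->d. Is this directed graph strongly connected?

No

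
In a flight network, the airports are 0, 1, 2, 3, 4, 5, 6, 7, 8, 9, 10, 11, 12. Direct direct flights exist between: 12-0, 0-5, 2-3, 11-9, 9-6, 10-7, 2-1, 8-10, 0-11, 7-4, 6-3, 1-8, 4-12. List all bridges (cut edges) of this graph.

The edges on the cycle 2-1-8-10-7-4-12-0-11-9-6-3-2 are not bridges since each lies on that cycle.
But removing 5-0 disconnects 5 from 0 — this is a bridge.

0-5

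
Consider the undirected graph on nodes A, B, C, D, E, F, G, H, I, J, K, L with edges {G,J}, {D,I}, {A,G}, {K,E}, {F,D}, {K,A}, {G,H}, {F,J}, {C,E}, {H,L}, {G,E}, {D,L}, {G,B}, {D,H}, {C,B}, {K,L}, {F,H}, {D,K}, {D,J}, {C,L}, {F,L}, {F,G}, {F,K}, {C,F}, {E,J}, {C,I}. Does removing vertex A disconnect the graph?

Deleting A leaves 1 component (was 1) (its neighbors G, K remain connected to each other), so A is not a cut vertex.

No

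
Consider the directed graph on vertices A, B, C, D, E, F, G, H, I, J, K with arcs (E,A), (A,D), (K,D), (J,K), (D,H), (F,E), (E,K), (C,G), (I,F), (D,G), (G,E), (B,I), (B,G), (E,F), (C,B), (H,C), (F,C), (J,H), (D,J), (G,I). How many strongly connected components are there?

{A, B, C, D, E, F, G, H, I, J, K} are all mutually reachable — one SCC of size 11.
That gives 1 strongly connected component.

1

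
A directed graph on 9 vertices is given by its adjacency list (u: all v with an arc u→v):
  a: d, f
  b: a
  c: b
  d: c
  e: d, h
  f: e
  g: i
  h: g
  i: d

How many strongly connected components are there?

1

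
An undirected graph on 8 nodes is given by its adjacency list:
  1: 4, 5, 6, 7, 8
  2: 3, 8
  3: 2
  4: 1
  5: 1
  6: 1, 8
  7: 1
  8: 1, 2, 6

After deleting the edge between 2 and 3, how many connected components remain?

Before removal there is 1 component.
2-3 is a bridge — removing it separates 2's side from 3's side.
After removal: 2 components.

2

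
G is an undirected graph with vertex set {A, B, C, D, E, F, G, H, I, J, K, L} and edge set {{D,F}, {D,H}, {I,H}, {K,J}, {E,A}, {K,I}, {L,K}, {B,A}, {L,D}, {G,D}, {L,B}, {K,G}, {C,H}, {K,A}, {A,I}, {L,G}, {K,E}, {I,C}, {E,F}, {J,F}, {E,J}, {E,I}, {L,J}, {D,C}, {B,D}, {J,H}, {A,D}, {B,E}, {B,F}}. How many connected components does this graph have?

Starting from A we can reach A, B, C, D, E, F, G, H, I, J, K, L. That is one component of size 12.
Total: 1 component.

1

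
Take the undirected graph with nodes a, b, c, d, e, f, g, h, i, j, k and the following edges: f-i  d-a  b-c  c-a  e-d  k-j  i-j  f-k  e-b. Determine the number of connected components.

4

h is isolated — a component by itself.
g is isolated — a component by itself.
Starting from f we can reach f, i, j, k. That is one component of size 4.
Starting from a we can reach a, b, c, d, e. That is one component of size 5.
Total: 4 components.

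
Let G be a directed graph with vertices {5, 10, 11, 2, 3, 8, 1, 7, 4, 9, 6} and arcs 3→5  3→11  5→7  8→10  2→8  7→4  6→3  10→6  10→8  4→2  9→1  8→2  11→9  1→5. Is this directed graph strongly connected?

Yes

From 9 we can reach every vertex (1, 2, 3, 4, 5, 6, 7, 8, 9, 10, 11), and every vertex can reach 9 (1, 2, 3, 4, 5, 6, 7, 8, 9, 10, 11). So the whole graph is one strongly connected component.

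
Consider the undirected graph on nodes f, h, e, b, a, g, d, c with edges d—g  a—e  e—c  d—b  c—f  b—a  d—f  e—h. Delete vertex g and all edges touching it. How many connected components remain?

1

With g gone, the remaining components are: {a, b, c, d, e, f, h}.
That is 1 component.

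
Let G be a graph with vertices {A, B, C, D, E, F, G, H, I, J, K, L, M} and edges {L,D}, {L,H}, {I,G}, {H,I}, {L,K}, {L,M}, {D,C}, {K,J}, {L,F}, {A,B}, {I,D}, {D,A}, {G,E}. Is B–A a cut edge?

Removing B–A leaves no path between B and A: the component count goes from 1 to 2. So it is a bridge.

Yes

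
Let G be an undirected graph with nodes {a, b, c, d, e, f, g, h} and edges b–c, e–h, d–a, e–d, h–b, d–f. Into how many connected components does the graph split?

g is isolated — a component by itself.
Starting from a we can reach a, b, c, d, e, f, h. That is one component of size 7.
Total: 2 components.

2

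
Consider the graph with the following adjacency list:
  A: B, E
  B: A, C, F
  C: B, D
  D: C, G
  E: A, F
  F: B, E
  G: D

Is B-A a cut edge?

After removing B-A, the path B-F-E-A still connects them, so the edge is not a bridge.

No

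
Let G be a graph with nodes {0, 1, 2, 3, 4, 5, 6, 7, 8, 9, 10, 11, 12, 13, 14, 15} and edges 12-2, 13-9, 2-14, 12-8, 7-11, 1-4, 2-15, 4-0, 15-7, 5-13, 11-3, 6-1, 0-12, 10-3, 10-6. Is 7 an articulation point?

Deleting 7 leaves 2 components (was 2), so 7 is not a cut vertex.

No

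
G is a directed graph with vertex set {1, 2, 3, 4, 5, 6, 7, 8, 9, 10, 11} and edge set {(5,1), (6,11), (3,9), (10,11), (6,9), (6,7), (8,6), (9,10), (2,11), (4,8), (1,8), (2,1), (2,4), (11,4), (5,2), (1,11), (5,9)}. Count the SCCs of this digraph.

6

{4, 6, 8, 9, 10, 11} are all mutually reachable — one SCC of size 6.
{2} is an SCC by itself.
{3} is an SCC by itself.
{1} is an SCC by itself.
{5} is an SCC by itself.
(and 1 more singleton SCC)
That gives 6 strongly connected components.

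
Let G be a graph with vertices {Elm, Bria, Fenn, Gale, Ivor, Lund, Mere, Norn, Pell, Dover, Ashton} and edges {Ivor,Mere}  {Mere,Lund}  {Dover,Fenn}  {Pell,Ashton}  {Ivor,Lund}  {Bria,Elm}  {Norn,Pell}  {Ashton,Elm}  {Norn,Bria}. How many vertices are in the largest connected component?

Gale is isolated — a component by itself.
Starting from Fenn we can reach Fenn, Dover. That is one component of size 2.
Starting from Ivor we can reach Ivor, Lund, Mere. That is one component of size 3.
Starting from Elm we can reach Elm, Bria, Norn, Pell, Ashton. That is one component of size 5.
The largest has 5 vertices.

5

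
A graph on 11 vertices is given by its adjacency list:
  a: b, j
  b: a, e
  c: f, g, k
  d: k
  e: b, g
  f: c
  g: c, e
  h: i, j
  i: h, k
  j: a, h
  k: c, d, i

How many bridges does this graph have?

2

The edges on the cycle a-j-h-i-k-c-g-e-b-a are not bridges since each lies on that cycle.
But removing d-k disconnects d from k; removing f-c disconnects f from c — these are bridges.
That makes 2 bridges.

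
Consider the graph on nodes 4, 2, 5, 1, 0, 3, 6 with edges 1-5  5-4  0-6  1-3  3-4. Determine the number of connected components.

2 is isolated — a component by itself.
Starting from 0 we can reach 0, 6. That is one component of size 2.
Starting from 1 we can reach 1, 3, 4, 5. That is one component of size 4.
Total: 3 components.

3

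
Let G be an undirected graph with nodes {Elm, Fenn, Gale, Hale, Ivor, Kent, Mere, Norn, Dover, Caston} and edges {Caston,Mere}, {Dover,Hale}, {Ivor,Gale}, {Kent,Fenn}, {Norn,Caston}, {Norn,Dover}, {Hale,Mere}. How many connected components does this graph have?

Elm is isolated — a component by itself.
Starting from Fenn we can reach Fenn, Kent. That is one component of size 2.
Starting from Gale we can reach Gale, Ivor. That is one component of size 2.
Starting from Hale we can reach Hale, Mere, Norn, Dover, Caston. That is one component of size 5.
Total: 4 components.

4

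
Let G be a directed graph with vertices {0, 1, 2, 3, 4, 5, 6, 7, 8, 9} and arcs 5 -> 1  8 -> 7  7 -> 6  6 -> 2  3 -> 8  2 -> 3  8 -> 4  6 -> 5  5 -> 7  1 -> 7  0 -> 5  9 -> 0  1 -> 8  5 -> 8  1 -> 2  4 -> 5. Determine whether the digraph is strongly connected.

There is no directed path from 0 to 9, so the graph is not strongly connected.

No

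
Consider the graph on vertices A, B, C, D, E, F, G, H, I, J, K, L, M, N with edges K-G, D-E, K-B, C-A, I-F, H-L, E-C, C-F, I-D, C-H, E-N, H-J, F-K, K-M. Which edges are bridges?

The edges on the cycle I-D-E-C-F-I are not bridges since each lies on that cycle.
But removing K-M disconnects K from M; removing K-B disconnects K from B; removing H-J disconnects H from J; removing C-H disconnects C from H — these are bridges.
In total 9 edges are bridges.

A-C, B-K, C-H, E-N, F-K, G-K, H-J, H-L, K-M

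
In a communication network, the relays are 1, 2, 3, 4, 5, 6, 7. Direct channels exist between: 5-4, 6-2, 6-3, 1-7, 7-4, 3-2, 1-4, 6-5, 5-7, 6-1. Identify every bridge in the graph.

none

The edges on the cycle 6-3-2-6 are not bridges since each lies on that cycle.
Every edge lies on some cycle, so there are no bridges.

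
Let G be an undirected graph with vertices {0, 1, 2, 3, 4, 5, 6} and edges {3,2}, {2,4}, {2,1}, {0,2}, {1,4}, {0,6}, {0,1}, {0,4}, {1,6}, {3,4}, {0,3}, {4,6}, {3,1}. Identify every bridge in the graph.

The edges on the cycle 0-3-1-0 are not bridges since each lies on that cycle.
Every edge lies on some cycle, so there are no bridges.

none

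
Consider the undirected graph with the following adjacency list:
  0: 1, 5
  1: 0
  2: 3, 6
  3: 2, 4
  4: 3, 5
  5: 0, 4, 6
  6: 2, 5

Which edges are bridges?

The edges on the cycle 3-2-6-5-4-3 are not bridges since each lies on that cycle.
But removing 0-1 disconnects 0 from 1; removing 5-0 disconnects 5 from 0 — these are bridges.

0-1, 0-5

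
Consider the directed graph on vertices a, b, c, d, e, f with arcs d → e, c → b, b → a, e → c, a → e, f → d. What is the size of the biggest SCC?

4

{a, b, c, e} are all mutually reachable — one SCC of size 4.
{d} is an SCC by itself.
{f} is an SCC by itself.
The largest has 4 vertices.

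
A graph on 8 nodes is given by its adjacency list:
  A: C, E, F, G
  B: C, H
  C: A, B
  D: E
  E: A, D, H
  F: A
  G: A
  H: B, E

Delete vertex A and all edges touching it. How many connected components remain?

With A gone, the remaining components are: {F}; {G}; {B, C, D, E, H}.
That is 3 components.

3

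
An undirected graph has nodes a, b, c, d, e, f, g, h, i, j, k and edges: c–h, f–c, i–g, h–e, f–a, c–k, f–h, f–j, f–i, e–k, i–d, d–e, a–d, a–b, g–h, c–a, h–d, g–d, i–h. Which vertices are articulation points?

a, f

Removing a increases the component count from 1 to 2, so a is a cut vertex.
Removing f increases the component count from 1 to 2, so f is a cut vertex.
By contrast removing d leaves 1 component; it is not a cut vertex. No other vertex is a cut vertex either.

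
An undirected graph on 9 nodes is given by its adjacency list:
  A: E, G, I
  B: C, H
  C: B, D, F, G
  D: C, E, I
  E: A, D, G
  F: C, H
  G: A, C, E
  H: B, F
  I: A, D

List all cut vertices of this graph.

C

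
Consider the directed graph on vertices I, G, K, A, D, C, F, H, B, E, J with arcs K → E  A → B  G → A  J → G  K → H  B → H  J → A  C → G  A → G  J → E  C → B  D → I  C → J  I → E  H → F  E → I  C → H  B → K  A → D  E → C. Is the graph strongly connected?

There is no directed path from H to C, so the graph is not strongly connected.

No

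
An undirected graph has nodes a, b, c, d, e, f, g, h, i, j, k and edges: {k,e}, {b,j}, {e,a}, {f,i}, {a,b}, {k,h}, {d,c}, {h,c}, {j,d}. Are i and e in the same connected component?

No

The component containing i is {f, i}, and e is not in it.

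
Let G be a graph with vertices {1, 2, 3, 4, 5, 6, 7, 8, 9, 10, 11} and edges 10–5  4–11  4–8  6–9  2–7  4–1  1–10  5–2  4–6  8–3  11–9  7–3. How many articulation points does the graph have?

1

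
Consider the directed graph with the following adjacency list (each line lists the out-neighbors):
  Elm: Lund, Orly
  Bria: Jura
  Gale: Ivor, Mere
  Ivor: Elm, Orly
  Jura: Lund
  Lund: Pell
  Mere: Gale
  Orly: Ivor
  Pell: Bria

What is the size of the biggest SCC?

{Bria, Jura, Lund, Pell} are all mutually reachable — one SCC of size 4.
{Elm, Ivor, Orly} are all mutually reachable — one SCC of size 3.
{Gale, Mere} are all mutually reachable — one SCC of size 2.
The largest has 4 vertices.

4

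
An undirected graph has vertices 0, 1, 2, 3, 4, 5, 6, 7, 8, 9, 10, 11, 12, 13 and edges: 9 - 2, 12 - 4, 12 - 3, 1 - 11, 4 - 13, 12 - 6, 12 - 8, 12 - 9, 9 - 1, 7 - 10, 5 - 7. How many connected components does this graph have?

3

0 is isolated — a component by itself.
Starting from 5 we can reach 5, 7, 10. That is one component of size 3.
Starting from 1 we can reach 1, 2, 3, 4, 6, 8, 9, 11, 12, 13. That is one component of size 10.
Total: 3 components.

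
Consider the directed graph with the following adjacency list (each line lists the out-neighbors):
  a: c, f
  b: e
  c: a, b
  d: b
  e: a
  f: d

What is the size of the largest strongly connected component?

6

{a, b, c, d, e, f} are all mutually reachable — one SCC of size 6.
The largest has 6 vertices.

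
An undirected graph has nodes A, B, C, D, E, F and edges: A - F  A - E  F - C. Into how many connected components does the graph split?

B is isolated — a component by itself.
D is isolated — a component by itself.
Starting from A we can reach A, C, E, F. That is one component of size 4.
Total: 3 components.

3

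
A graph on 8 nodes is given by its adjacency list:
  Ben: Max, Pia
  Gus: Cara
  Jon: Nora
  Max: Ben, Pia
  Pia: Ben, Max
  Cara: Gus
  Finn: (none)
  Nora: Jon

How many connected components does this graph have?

Finn is isolated — a component by itself.
Starting from Jon we can reach Jon, Nora. That is one component of size 2.
Starting from Gus we can reach Gus, Cara. That is one component of size 2.
Starting from Ben we can reach Ben, Max, Pia. That is one component of size 3.
Total: 4 components.

4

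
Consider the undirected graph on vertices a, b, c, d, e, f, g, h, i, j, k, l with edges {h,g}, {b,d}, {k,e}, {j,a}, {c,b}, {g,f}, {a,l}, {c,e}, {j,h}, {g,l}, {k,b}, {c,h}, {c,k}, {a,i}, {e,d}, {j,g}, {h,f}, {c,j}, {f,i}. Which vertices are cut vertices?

Removing c increases the component count from 1 to 2, so c is a cut vertex.
By contrast removing a leaves 1 component; it is not a cut vertex. No other vertex is a cut vertex either.

c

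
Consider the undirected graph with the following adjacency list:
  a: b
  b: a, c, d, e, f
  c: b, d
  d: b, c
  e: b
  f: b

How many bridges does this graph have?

The edges on the cycle b-d-c-b are not bridges since each lies on that cycle.
But removing a-b disconnects a from b; removing b-f disconnects b from f; removing e-b disconnects e from b — these are bridges.
That makes 3 bridges.

3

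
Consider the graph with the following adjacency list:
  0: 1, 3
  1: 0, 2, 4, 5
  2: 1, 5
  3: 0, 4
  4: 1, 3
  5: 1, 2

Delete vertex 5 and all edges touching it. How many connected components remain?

With 5 gone, the remaining components are: {0, 1, 2, 3, 4}.
That is 1 component.

1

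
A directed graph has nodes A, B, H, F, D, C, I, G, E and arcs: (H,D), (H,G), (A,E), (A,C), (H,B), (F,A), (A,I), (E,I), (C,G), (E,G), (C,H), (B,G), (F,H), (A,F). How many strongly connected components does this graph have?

8

{A, F} are all mutually reachable — one SCC of size 2.
{B} is an SCC by itself.
{C} is an SCC by itself.
{H} is an SCC by itself.
{E} is an SCC by itself.
(and 3 more singleton SCCs)
That gives 8 strongly connected components.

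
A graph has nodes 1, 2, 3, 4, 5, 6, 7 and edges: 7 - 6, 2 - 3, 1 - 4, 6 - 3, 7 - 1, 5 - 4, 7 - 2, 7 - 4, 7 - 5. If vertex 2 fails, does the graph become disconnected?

Deleting 2 leaves 1 component (was 1) (its neighbors 3, 7 remain connected to each other), so 2 is not a cut vertex.

No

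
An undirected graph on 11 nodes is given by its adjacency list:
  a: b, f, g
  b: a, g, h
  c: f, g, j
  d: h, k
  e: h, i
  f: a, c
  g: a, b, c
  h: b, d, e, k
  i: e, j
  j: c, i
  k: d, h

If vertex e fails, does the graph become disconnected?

No

Deleting e leaves 1 component (was 1) (its neighbors h, i remain connected to each other), so e is not a cut vertex.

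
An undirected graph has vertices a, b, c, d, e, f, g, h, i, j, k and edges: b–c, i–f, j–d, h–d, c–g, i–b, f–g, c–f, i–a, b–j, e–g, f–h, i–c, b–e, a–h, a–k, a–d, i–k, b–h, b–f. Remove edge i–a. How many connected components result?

i and a are still connected via i-k-a, so the component count stays at 1.

1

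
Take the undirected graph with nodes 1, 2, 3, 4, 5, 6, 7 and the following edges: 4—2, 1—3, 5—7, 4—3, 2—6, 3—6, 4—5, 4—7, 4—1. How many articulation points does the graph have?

1

Removing 4 increases the component count from 1 to 2, so 4 is a cut vertex.
By contrast removing 3 leaves 1 component; it is not a cut vertex. No other vertex is a cut vertex either.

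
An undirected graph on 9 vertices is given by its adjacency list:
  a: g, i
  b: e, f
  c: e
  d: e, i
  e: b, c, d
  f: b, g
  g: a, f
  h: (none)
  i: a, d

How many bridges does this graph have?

The edges on the cycle d-i-a-g-f-b-e-d are not bridges since each lies on that cycle.
But removing e-c disconnects e from c — this is a bridge.

1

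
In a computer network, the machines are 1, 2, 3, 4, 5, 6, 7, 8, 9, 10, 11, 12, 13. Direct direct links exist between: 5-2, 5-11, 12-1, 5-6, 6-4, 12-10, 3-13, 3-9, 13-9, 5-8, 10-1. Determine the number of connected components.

7 is isolated — a component by itself.
Starting from 3 we can reach 3, 9, 13. That is one component of size 3.
Starting from 1 we can reach 1, 10, 12. That is one component of size 3.
Starting from 2 we can reach 2, 4, 5, 6, 8, 11. That is one component of size 6.
Total: 4 components.

4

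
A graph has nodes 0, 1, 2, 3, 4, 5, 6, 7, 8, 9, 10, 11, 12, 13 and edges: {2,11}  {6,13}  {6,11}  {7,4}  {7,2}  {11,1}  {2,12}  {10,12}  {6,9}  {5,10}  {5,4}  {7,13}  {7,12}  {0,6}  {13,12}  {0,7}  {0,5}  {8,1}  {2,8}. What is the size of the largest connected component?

3 is isolated — a component by itself.
Starting from 0 we can reach 0, 1, 2, 4, 5, 6, 7, 8, 9, 10, 11, 12, 13. That is one component of size 13.
The largest has 13 vertices.

13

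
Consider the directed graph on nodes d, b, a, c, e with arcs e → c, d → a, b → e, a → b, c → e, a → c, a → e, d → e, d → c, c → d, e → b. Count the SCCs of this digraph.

1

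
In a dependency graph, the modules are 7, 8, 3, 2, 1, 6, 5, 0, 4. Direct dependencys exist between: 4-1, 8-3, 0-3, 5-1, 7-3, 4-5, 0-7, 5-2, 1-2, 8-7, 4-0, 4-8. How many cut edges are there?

0

The edges on the cycle 8-7-3-8 are not bridges since each lies on that cycle.
Every edge lies on some cycle, so there are no bridges.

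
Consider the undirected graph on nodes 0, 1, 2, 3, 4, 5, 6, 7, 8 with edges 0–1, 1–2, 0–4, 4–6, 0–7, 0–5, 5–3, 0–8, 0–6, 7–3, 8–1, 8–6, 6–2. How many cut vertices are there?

Removing 0 increases the component count from 1 to 2, so 0 is a cut vertex.
By contrast removing 8 leaves 1 component; it is not a cut vertex. No other vertex is a cut vertex either.

1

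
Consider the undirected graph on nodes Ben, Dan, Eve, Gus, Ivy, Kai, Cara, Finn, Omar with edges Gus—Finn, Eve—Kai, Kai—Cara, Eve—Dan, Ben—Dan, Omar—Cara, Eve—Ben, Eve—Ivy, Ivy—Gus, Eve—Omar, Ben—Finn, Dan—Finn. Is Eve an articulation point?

Deleting Eve raises the number of components from 1 to 2, so Eve is a cut vertex.

Yes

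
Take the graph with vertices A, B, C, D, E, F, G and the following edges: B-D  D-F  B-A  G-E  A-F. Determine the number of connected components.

3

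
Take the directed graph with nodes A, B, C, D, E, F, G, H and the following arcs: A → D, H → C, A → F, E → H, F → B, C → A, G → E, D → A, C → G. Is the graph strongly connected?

No

There is no directed path from B to A, so the graph is not strongly connected.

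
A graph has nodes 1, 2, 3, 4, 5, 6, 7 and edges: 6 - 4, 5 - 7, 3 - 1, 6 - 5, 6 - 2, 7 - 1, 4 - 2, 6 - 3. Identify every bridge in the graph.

The edges on the cycle 6-4-2-6 are not bridges since each lies on that cycle.
Every edge lies on some cycle, so there are no bridges.

none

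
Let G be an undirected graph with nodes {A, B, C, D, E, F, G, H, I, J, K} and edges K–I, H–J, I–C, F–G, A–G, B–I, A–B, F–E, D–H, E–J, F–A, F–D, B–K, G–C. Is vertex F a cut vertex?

Yes

Deleting F raises the number of components from 1 to 2, so F is a cut vertex.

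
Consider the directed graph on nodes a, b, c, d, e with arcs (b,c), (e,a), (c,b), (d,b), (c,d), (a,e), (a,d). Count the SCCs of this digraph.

2

{b, c, d} are all mutually reachable — one SCC of size 3.
{a, e} are all mutually reachable — one SCC of size 2.
That gives 2 strongly connected components.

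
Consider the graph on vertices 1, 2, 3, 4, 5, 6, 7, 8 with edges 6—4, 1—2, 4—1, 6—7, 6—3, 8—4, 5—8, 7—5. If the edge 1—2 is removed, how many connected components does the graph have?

2

Before removal there is 1 component.
1—2 is a bridge — removing it separates 1's side from 2's side.
After removal: 2 components.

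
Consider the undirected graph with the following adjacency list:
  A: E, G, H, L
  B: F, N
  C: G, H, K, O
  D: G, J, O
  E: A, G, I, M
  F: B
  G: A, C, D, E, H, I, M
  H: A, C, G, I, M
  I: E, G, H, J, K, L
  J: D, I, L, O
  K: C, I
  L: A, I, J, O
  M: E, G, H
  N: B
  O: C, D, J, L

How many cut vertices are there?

1

Removing B increases the component count from 2 to 3, so B is a cut vertex.
By contrast removing E leaves 2 components; it is not a cut vertex. No other vertex is a cut vertex either.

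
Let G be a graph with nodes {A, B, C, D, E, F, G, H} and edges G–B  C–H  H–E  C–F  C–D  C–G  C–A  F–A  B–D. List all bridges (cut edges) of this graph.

The edges on the cycle C-G-B-D-C are not bridges since each lies on that cycle.
But removing H–C disconnects H from C; removing H–E disconnects H from E — these are bridges.

C-H, E-H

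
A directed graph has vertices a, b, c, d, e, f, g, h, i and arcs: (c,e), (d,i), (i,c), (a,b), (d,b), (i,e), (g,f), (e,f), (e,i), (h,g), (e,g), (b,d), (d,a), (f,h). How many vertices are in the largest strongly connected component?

{c, e, i} are all mutually reachable — one SCC of size 3.
{a, b, d} are all mutually reachable — one SCC of size 3.
{f, g, h} are all mutually reachable — one SCC of size 3.
The largest has 3 vertices.

3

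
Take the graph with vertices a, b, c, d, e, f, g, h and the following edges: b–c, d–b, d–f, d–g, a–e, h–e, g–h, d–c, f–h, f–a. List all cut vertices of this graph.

Removing d increases the component count from 1 to 2, so d is a cut vertex.
By contrast removing g leaves 1 component; it is not a cut vertex. No other vertex is a cut vertex either.

d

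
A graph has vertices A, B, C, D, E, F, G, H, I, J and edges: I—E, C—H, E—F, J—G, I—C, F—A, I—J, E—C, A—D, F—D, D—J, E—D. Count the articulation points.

2

Removing C increases the component count from 2 to 3, so C is a cut vertex.
Removing J increases the component count from 2 to 3, so J is a cut vertex.
By contrast removing E leaves 2 components; it is not a cut vertex. No other vertex is a cut vertex either.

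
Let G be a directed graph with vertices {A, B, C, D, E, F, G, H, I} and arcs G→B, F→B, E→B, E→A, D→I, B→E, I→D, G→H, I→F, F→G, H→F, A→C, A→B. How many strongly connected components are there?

{A, B, E} are all mutually reachable — one SCC of size 3.
{F, G, H} are all mutually reachable — one SCC of size 3.
{D, I} are all mutually reachable — one SCC of size 2.
{C} is an SCC by itself.
That gives 4 strongly connected components.

4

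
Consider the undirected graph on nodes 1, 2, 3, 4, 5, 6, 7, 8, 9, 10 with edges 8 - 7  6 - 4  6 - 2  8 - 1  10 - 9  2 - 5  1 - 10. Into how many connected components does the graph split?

3 is isolated — a component by itself.
Starting from 2 we can reach 2, 4, 5, 6. That is one component of size 4.
Starting from 1 we can reach 1, 7, 8, 9, 10. That is one component of size 5.
Total: 3 components.

3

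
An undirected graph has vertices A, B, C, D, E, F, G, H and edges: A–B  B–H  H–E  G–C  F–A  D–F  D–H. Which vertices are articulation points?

Removing H increases the component count from 2 to 3, so H is a cut vertex.
By contrast removing B leaves 2 components; it is not a cut vertex. No other vertex is a cut vertex either.

H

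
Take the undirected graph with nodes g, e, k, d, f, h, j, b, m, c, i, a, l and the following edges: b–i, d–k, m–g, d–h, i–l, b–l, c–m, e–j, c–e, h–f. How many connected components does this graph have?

4

a is isolated — a component by itself.
Starting from b we can reach b, i, l. That is one component of size 3.
Starting from d we can reach d, f, h, k. That is one component of size 4.
Starting from c we can reach c, e, g, j, m. That is one component of size 5.
Total: 4 components.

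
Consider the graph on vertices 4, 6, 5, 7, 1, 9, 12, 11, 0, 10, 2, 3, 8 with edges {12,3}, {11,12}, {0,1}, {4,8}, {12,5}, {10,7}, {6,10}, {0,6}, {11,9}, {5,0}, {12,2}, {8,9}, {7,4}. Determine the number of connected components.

1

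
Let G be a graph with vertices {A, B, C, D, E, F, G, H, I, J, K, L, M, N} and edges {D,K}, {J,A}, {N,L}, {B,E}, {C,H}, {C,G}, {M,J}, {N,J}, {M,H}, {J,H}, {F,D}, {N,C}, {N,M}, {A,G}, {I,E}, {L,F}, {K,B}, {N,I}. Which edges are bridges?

none

The edges on the cycle N-L-F-D-K-B-E-I-N are not bridges since each lies on that cycle.
Every edge lies on some cycle, so there are no bridges.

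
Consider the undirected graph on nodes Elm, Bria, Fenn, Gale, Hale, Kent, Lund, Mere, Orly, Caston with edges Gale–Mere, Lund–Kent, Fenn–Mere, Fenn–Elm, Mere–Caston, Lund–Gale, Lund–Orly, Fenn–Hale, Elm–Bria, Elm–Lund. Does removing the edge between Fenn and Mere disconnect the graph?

After removing Fenn–Mere, the path Fenn-Elm-Lund-Gale-Mere still connects them, so the edge is not a bridge.

No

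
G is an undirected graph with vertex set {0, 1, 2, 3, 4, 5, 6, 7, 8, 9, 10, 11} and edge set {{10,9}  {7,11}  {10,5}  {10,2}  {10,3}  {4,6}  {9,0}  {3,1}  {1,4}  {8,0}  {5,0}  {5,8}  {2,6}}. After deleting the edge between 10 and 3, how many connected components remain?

10 and 3 are still connected via 10-2-6-4-1-3, so the component count stays at 2.

2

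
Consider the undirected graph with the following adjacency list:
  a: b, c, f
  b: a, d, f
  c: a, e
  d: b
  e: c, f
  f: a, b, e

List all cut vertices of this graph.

Removing b increases the component count from 1 to 2, so b is a cut vertex.
By contrast removing a leaves 1 component; it is not a cut vertex. No other vertex is a cut vertex either.

b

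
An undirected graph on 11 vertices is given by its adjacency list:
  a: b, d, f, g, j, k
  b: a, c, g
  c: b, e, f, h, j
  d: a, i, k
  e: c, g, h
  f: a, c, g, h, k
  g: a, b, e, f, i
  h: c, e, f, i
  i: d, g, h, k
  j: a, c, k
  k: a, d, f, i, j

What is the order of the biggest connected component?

11

Starting from a we can reach a, b, c, d, e, f, g, h, i, j, k. That is one component of size 11.
The largest has 11 vertices.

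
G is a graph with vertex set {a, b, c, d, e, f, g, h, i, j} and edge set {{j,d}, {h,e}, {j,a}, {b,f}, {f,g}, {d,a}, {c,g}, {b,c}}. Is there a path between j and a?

Yes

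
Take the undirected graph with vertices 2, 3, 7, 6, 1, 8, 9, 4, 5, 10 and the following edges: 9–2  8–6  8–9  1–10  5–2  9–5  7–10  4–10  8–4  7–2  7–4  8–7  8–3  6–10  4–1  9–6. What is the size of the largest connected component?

10

Starting from 1 we can reach 1, 2, 3, 4, 5, 6, 7, 8, 9, 10. That is one component of size 10.
The largest has 10 vertices.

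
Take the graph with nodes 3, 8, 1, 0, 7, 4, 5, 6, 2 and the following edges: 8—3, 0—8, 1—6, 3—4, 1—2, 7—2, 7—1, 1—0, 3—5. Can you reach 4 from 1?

From 1 we can reach 0, 1, 2, 3, 4, 5, 6, 7, 8, which includes 4.

Yes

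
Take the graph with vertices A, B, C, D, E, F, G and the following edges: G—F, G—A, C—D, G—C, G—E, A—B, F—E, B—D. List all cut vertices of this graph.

Removing G increases the component count from 1 to 2, so G is a cut vertex.
By contrast removing F leaves 1 component; it is not a cut vertex. No other vertex is a cut vertex either.

G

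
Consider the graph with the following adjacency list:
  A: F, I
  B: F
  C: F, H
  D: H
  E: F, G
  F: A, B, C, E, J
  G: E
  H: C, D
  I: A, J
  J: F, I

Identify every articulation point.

C, E, F, H

Removing C increases the component count from 1 to 2, so C is a cut vertex.
Removing E increases the component count from 1 to 2, so E is a cut vertex.
Removing F increases the component count from 1 to 4, so F is a cut vertex.
Likewise H is a cut vertex.
By contrast removing A leaves 1 component; it is not a cut vertex. No other vertex is a cut vertex either.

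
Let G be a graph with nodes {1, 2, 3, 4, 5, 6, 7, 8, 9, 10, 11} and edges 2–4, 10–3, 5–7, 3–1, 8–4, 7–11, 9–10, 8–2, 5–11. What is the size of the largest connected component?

6 is isolated — a component by itself.
Starting from 5 we can reach 5, 7, 11. That is one component of size 3.
Starting from 2 we can reach 2, 4, 8. That is one component of size 3.
Starting from 1 we can reach 1, 3, 9, 10. That is one component of size 4.
The largest has 4 vertices.

4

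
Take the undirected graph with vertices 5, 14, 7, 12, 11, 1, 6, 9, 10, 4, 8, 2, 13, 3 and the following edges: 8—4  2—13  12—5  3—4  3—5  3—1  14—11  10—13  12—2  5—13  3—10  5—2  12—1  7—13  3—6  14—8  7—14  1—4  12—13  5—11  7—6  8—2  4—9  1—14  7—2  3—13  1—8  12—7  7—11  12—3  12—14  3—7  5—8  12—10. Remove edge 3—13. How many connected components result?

3 and 13 are still connected via 3-12-13, so the component count stays at 1.

1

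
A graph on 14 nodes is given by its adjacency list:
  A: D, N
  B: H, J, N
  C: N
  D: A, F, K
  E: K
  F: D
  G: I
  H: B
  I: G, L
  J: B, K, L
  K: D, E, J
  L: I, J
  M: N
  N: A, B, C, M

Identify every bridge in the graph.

The edges on the cycle N-B-J-K-D-A-N are not bridges since each lies on that cycle.
But removing I-G disconnects I from G; removing N-M disconnects N from M; removing K-E disconnects K from E; removing I-L disconnects I from L — these are bridges.
In total 8 edges are bridges.

B-H, C-N, D-F, E-K, G-I, I-L, J-L, M-N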